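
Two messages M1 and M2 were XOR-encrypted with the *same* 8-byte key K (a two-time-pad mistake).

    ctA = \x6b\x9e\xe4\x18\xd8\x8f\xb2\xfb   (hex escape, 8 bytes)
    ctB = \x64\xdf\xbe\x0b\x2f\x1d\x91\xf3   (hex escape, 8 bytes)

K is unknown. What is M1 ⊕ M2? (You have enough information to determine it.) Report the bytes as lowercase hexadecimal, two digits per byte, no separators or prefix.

ctA ⊕ ctB = (M1 ⊕ K) ⊕ (M2 ⊕ K) = M1 ⊕ M2 — the shared key cancels under XOR.
byte 0: 107 ^ 100 =  15
byte 1: 158 ^ 223 =  65
byte 2: 228 ^ 190 =  90
byte 3:  24 ^  11 =  19
byte 4: 216 ^  47 = 247
byte 5: 143 ^  29 = 146
byte 6: 178 ^ 145 =  35
byte 7: 251 ^ 243 =   8

0f415a13f7922308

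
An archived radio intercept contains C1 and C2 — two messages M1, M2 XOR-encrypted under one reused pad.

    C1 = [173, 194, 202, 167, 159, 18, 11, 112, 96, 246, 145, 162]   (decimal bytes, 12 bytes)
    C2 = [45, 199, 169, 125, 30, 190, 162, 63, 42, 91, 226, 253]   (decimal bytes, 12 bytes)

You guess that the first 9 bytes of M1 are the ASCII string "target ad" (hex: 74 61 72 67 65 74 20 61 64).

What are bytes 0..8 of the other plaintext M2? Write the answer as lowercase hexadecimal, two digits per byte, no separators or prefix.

f46411bde4d8892e2e

First, C1 ⊕ C2 = (M1 ⊕ K) ⊕ (M2 ⊕ K) = M1 ⊕ M2, so the key drops out. Then M2 = (M1 ⊕ M2) ⊕ M1 over the first 9 bytes.
byte 0: (ad ⊕ 2d) ⊕ 74 = 80 ⊕ 74 = f4
byte 1: (c2 ⊕ c7) ⊕ 61 = 05 ⊕ 61 = 64
byte 2: (ca ⊕ a9) ⊕ 72 = 63 ⊕ 72 = 11
byte 3: (a7 ⊕ 7d) ⊕ 67 = da ⊕ 67 = bd
byte 4: (9f ⊕ 1e) ⊕ 65 = 81 ⊕ 65 = e4
byte 5: (12 ⊕ be) ⊕ 74 = ac ⊕ 74 = d8
byte 6: (0b ⊕ a2) ⊕ 20 = a9 ⊕ 20 = 89
byte 7: (70 ⊕ 3f) ⊕ 61 = 4f ⊕ 61 = 2e
byte 8: (60 ⊕ 2a) ⊕ 64 = 4a ⊕ 64 = 2e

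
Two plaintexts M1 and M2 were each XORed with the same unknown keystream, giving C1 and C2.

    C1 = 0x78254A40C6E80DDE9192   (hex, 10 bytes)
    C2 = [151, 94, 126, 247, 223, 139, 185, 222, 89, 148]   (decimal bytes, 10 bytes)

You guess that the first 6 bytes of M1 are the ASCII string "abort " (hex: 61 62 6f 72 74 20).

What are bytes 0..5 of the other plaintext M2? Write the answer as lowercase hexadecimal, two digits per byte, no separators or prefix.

8e195bc56d43

First, C1 ⊕ C2 = (M1 ⊕ K) ⊕ (M2 ⊕ K) = M1 ⊕ M2, so the key drops out. Then M2 = (M1 ⊕ M2) ⊕ M1 over the first 6 bytes.
byte 0: (78 XOR 97) XOR 61 = ef XOR 61 = 8e
byte 1: (25 XOR 5e) XOR 62 = 7b XOR 62 = 19
byte 2: (4a XOR 7e) XOR 6f = 34 XOR 6f = 5b
byte 3: (40 XOR f7) XOR 72 = b7 XOR 72 = c5
byte 4: (c6 XOR df) XOR 74 = 19 XOR 74 = 6d
byte 5: (e8 XOR 8b) XOR 20 = 63 XOR 20 = 43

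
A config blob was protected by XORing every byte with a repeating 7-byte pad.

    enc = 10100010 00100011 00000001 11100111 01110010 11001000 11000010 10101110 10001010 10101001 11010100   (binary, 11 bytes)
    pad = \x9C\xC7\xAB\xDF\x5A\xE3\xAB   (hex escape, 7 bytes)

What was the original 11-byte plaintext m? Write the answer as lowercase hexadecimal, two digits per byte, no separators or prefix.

The 7-byte key repeats, so the effective keystream is 9c c7 ab df 5a e3 ab 9c c7 ab df.
byte 0: 162 xor 156 =  62
byte 1:  35 xor 199 = 228
byte 2:   1 xor 171 = 170
byte 3: 231 xor 223 =  56
byte 4: 114 xor  90 =  40
byte 5: 200 xor 227 =  43
byte 6: 194 xor 171 = 105
byte 7: 174 xor 156 =  50
byte 8: 138 xor 199 =  77
byte 9: 169 xor 171 =   2
byte 10: 212 xor 223 =  11

3ee4aa38282b69324d020b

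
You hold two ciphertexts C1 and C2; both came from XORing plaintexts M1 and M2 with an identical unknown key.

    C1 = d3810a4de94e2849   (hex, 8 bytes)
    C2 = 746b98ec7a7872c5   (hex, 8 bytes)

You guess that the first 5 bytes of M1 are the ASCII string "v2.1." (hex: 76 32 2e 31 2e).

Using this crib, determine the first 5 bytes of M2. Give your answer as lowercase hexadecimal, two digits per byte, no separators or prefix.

d1d8bc90bd

First, C1 ⊕ C2 = (M1 ⊕ K) ⊕ (M2 ⊕ K) = M1 ⊕ M2, so the key drops out. Then M2 = (M1 ⊕ M2) ⊕ M1 over the first 5 bytes.
byte 0: (d3 ^ 74) ^ 76 = a7 ^ 76 = d1
byte 1: (81 ^ 6b) ^ 32 = ea ^ 32 = d8
byte 2: (0a ^ 98) ^ 2e = 92 ^ 2e = bc
byte 3: (4d ^ ec) ^ 31 = a1 ^ 31 = 90
byte 4: (e9 ^ 7a) ^ 2e = 93 ^ 2e = bd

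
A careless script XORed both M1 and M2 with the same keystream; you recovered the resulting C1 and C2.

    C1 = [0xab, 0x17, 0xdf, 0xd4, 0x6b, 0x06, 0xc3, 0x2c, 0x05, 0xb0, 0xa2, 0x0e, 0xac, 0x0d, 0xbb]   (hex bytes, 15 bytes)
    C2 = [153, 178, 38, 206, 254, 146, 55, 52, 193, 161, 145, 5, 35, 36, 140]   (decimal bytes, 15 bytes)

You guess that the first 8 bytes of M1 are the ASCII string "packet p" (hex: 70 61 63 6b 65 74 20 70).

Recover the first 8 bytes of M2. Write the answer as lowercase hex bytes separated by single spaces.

First, C1 ⊕ C2 = (M1 ⊕ K) ⊕ (M2 ⊕ K) = M1 ⊕ M2, so the key drops out. Then M2 = (M1 ⊕ M2) ⊕ M1 over the first 8 bytes.
byte 0: (ab XOR 99) XOR 70 = 32 XOR 70 = 42
byte 1: (17 XOR b2) XOR 61 = a5 XOR 61 = c4
byte 2: (df XOR 26) XOR 63 = f9 XOR 63 = 9a
byte 3: (d4 XOR ce) XOR 6b = 1a XOR 6b = 71
byte 4: (6b XOR fe) XOR 65 = 95 XOR 65 = f0
byte 5: (06 XOR 92) XOR 74 = 94 XOR 74 = e0
byte 6: (c3 XOR 37) XOR 20 = f4 XOR 20 = d4
byte 7: (2c XOR 34) XOR 70 = 18 XOR 70 = 68

42 c4 9a 71 f0 e0 d4 68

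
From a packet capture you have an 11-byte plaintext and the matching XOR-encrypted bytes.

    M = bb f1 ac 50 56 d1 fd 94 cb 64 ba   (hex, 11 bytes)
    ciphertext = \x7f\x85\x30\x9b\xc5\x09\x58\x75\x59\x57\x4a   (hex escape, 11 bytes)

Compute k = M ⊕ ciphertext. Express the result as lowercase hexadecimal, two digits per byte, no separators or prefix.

c4749ccb93d8a5e19233f0

Since ciphertext = M ⊕ k, XORing both sides with M gives k = M ⊕ ciphertext.
byte 0: bb xor 7f = c4
byte 1: f1 xor 85 = 74
byte 2: ac xor 30 = 9c
byte 3: 50 xor 9b = cb
byte 4: 56 xor c5 = 93
byte 5: d1 xor 09 = d8
byte 6: fd xor 58 = a5
byte 7: 94 xor 75 = e1
byte 8: cb xor 59 = 92
byte 9: 64 xor 57 = 33
byte 10: ba xor 4a = f0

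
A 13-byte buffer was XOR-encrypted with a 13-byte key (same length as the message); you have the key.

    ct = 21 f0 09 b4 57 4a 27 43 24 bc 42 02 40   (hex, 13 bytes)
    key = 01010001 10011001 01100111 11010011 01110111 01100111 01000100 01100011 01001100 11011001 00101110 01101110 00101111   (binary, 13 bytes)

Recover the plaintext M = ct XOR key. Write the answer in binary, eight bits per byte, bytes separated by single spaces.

byte 0: 21 XOR 51 = 70
byte 1: f0 XOR 99 = 69
byte 2: 09 XOR 67 = 6e
byte 3: b4 XOR d3 = 67
byte 4: 57 XOR 77 = 20
byte 5: 4a XOR 67 = 2d
byte 6: 27 XOR 44 = 63
byte 7: 43 XOR 63 = 20
byte 8: 24 XOR 4c = 68
byte 9: bc XOR d9 = 65
byte 10: 42 XOR 2e = 6c
byte 11: 02 XOR 6e = 6c
byte 12: 40 XOR 2f = 6f

01110000 01101001 01101110 01100111 00100000 00101101 01100011 00100000 01101000 01100101 01101100 01101100 01101111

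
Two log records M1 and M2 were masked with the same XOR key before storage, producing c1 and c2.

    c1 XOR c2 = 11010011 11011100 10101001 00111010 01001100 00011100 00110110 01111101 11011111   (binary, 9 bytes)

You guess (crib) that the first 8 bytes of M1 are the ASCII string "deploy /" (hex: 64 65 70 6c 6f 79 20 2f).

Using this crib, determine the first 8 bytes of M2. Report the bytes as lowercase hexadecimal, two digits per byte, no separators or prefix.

Since c1 ⊕ c2 = M1 ⊕ M2, XORing with the guessed M1 bytes yields the corresponding M2 bytes: M2 = (c1 ⊕ c2) ⊕ M1.
byte 0: d3 XOR 64 = b7
byte 1: dc XOR 65 = b9
byte 2: a9 XOR 70 = d9
byte 3: 3a XOR 6c = 56
byte 4: 4c XOR 6f = 23
byte 5: 1c XOR 79 = 65
byte 6: 36 XOR 20 = 16
byte 7: 7d XOR 2f = 52

b7b9d95623651652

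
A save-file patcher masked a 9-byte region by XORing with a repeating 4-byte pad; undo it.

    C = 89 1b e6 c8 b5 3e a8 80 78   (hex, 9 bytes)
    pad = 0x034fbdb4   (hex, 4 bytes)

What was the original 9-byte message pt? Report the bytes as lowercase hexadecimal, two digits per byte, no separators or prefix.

The 4-byte key repeats, so the effective keystream is 03 4f bd b4 03 4f bd b4 03.
byte 0: 89 ⊕ 03 = 8a
byte 1: 1b ⊕ 4f = 54
byte 2: e6 ⊕ bd = 5b
byte 3: c8 ⊕ b4 = 7c
byte 4: b5 ⊕ 03 = b6
byte 5: 3e ⊕ 4f = 71
byte 6: a8 ⊕ bd = 15
byte 7: 80 ⊕ b4 = 34
byte 8: 78 ⊕ 03 = 7b

8a545b7cb67115347b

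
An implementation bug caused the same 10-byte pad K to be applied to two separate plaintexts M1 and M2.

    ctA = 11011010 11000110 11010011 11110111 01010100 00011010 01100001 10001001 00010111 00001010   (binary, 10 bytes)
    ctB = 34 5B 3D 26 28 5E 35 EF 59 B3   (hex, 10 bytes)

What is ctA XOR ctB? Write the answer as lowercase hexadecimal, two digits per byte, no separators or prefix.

ctA ⊕ ctB = (M1 ⊕ K) ⊕ (M2 ⊕ K) = M1 ⊕ M2 — the shared key cancels under XOR.
da ^ 34 = ee
c6 ^ 5b = 9d
d3 ^ 3d = ee
f7 ^ 26 = d1
54 ^ 28 = 7c
1a ^ 5e = 44
61 ^ 35 = 54
89 ^ ef = 66
17 ^ 59 = 4e
0a ^ b3 = b9

ee9deed17c4454664eb9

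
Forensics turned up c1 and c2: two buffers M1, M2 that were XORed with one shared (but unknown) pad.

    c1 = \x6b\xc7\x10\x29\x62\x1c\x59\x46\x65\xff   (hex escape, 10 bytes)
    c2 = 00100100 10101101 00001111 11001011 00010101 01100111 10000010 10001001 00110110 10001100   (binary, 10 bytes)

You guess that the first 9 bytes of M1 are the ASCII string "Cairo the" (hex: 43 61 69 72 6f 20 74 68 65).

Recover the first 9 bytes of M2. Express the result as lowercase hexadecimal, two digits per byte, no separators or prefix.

First, c1 ⊕ c2 = (M1 ⊕ K) ⊕ (M2 ⊕ K) = M1 ⊕ M2, so the key drops out. Then M2 = (M1 ⊕ M2) ⊕ M1 over the first 9 bytes.
byte 0: (6b ⊕ 24) ⊕ 43 = 4f ⊕ 43 = 0c
byte 1: (c7 ⊕ ad) ⊕ 61 = 6a ⊕ 61 = 0b
byte 2: (10 ⊕ 0f) ⊕ 69 = 1f ⊕ 69 = 76
byte 3: (29 ⊕ cb) ⊕ 72 = e2 ⊕ 72 = 90
byte 4: (62 ⊕ 15) ⊕ 6f = 77 ⊕ 6f = 18
byte 5: (1c ⊕ 67) ⊕ 20 = 7b ⊕ 20 = 5b
byte 6: (59 ⊕ 82) ⊕ 74 = db ⊕ 74 = af
byte 7: (46 ⊕ 89) ⊕ 68 = cf ⊕ 68 = a7
byte 8: (65 ⊕ 36) ⊕ 65 = 53 ⊕ 65 = 36

0c0b7690185bafa736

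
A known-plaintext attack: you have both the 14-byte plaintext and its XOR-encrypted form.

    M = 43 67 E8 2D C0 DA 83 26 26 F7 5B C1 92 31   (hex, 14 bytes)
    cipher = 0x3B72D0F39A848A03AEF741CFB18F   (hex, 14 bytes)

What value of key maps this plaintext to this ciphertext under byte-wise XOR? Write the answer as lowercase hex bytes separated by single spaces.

78 15 38 de 5a 5e 09 25 88 00 1a 0e 23 be

Since cipher = M ⊕ key, XORing both sides with M gives key = M ⊕ cipher.
43 XOR 3b = 78
67 XOR 72 = 15
e8 XOR d0 = 38
2d XOR f3 = de
c0 XOR 9a = 5a
da XOR 84 = 5e
83 XOR 8a = 09
26 XOR 03 = 25
26 XOR ae = 88
f7 XOR f7 = 00
5b XOR 41 = 1a
c1 XOR cf = 0e
92 XOR b1 = 23
31 XOR 8f = be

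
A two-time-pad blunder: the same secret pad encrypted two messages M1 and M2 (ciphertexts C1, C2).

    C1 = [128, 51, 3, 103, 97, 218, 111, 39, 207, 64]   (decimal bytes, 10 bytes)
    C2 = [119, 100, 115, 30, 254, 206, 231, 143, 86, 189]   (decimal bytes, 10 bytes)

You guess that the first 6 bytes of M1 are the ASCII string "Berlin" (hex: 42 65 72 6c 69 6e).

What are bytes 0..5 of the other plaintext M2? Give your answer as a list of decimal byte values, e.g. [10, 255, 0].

First, C1 ⊕ C2 = (M1 ⊕ K) ⊕ (M2 ⊕ K) = M1 ⊕ M2, so the key drops out. Then M2 = (M1 ⊕ M2) ⊕ M1 over the first 6 bytes.
byte 0: (80 ^ 77) ^ 42 = f7 ^ 42 = b5
byte 1: (33 ^ 64) ^ 65 = 57 ^ 65 = 32
byte 2: (03 ^ 73) ^ 72 = 70 ^ 72 = 02
byte 3: (67 ^ 1e) ^ 6c = 79 ^ 6c = 15
byte 4: (61 ^ fe) ^ 69 = 9f ^ 69 = f6
byte 5: (da ^ ce) ^ 6e = 14 ^ 6e = 7a

[181, 50, 2, 21, 246, 122]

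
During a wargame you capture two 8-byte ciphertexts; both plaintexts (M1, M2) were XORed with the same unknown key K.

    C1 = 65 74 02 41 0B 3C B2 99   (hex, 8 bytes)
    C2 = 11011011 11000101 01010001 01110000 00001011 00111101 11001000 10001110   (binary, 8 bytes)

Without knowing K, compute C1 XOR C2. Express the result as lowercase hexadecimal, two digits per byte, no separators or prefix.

C1 ⊕ C2 = (M1 ⊕ K) ⊕ (M2 ⊕ K) = M1 ⊕ M2 — the shared key cancels under XOR.
65 ^ db = be
74 ^ c5 = b1
02 ^ 51 = 53
41 ^ 70 = 31
0b ^ 0b = 00
3c ^ 3d = 01
b2 ^ c8 = 7a
99 ^ 8e = 17

beb1533100017a17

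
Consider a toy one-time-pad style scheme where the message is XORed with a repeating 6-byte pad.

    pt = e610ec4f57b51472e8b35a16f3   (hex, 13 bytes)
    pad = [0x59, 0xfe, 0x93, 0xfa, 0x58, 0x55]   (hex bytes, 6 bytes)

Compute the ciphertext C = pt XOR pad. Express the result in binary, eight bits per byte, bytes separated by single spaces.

The 6-byte key repeats, so the effective keystream is 59 fe 93 fa 58 55 59 fe 93 fa 58 55 59.
byte 0: e6 XOR 59 = bf
byte 1: 10 XOR fe = ee
byte 2: ec XOR 93 = 7f
byte 3: 4f XOR fa = b5
byte 4: 57 XOR 58 = 0f
byte 5: b5 XOR 55 = e0
byte 6: 14 XOR 59 = 4d
byte 7: 72 XOR fe = 8c
byte 8: e8 XOR 93 = 7b
byte 9: b3 XOR fa = 49
byte 10: 5a XOR 58 = 02
byte 11: 16 XOR 55 = 43
byte 12: f3 XOR 59 = aa

10111111 11101110 01111111 10110101 00001111 11100000 01001101 10001100 01111011 01001001 00000010 01000011 10101010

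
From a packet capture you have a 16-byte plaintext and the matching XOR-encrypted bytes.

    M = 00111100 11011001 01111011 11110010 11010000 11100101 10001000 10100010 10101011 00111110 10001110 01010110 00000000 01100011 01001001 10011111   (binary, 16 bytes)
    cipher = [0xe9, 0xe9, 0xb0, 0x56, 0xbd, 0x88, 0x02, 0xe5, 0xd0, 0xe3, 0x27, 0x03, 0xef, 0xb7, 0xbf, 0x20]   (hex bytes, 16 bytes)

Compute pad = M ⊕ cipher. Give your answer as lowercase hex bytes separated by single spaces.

d5 30 cb a4 6d 6d 8a 47 7b dd a9 55 ef d4 f6 bf

Since cipher = M ⊕ pad, XORing both sides with M gives pad = M ⊕ cipher.
byte 0: 3c xor e9 = d5
byte 1: d9 xor e9 = 30
byte 2: 7b xor b0 = cb
byte 3: f2 xor 56 = a4
byte 4: d0 xor bd = 6d
byte 5: e5 xor 88 = 6d
byte 6: 88 xor 02 = 8a
byte 7: a2 xor e5 = 47
byte 8: ab xor d0 = 7b
byte 9: 3e xor e3 = dd
byte 10: 8e xor 27 = a9
byte 11: 56 xor 03 = 55
byte 12: 00 xor ef = ef
byte 13: 63 xor b7 = d4
byte 14: 49 xor bf = f6
byte 15: 9f xor 20 = bf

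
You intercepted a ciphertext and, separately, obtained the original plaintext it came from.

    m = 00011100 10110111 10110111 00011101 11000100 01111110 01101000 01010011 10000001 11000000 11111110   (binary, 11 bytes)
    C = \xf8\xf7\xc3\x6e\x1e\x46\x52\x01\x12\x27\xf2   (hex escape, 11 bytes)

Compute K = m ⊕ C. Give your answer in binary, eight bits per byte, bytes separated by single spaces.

Since C = m ⊕ K, XORing both sides with m gives K = m ⊕ C.
 28 ^ 248 = 228
183 ^ 247 =  64
183 ^ 195 = 116
 29 ^ 110 = 115
196 ^  30 = 218
126 ^  70 =  56
104 ^  82 =  58
 83 ^   1 =  82
129 ^  18 = 147
192 ^  39 = 231
254 ^ 242 =  12

11100100 01000000 01110100 01110011 11011010 00111000 00111010 01010010 10010011 11100111 00001100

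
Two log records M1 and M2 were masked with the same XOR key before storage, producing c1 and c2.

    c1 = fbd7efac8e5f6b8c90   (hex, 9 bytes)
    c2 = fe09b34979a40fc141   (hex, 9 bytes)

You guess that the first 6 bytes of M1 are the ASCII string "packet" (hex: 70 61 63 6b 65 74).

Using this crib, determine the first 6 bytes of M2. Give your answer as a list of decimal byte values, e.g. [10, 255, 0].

First, c1 ⊕ c2 = (M1 ⊕ K) ⊕ (M2 ⊕ K) = M1 ⊕ M2, so the key drops out. Then M2 = (M1 ⊕ M2) ⊕ M1 over the first 6 bytes.
byte 0: (fb ⊕ fe) ⊕ 70 = 05 ⊕ 70 = 75
byte 1: (d7 ⊕ 09) ⊕ 61 = de ⊕ 61 = bf
byte 2: (ef ⊕ b3) ⊕ 63 = 5c ⊕ 63 = 3f
byte 3: (ac ⊕ 49) ⊕ 6b = e5 ⊕ 6b = 8e
byte 4: (8e ⊕ 79) ⊕ 65 = f7 ⊕ 65 = 92
byte 5: (5f ⊕ a4) ⊕ 74 = fb ⊕ 74 = 8f

[117, 191, 63, 142, 146, 143]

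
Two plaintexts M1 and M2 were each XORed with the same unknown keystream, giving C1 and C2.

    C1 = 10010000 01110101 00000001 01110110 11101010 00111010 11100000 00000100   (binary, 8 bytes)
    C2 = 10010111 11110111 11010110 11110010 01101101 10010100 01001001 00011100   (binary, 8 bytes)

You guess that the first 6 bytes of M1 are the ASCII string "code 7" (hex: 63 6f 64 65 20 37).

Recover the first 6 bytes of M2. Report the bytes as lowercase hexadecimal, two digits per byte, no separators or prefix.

First, C1 ⊕ C2 = (M1 ⊕ K) ⊕ (M2 ⊕ K) = M1 ⊕ M2, so the key drops out. Then M2 = (M1 ⊕ M2) ⊕ M1 over the first 6 bytes.
byte 0: (90 xor 97) xor 63 = 07 xor 63 = 64
byte 1: (75 xor f7) xor 6f = 82 xor 6f = ed
byte 2: (01 xor d6) xor 64 = d7 xor 64 = b3
byte 3: (76 xor f2) xor 65 = 84 xor 65 = e1
byte 4: (ea xor 6d) xor 20 = 87 xor 20 = a7
byte 5: (3a xor 94) xor 37 = ae xor 37 = 99

64edb3e1a799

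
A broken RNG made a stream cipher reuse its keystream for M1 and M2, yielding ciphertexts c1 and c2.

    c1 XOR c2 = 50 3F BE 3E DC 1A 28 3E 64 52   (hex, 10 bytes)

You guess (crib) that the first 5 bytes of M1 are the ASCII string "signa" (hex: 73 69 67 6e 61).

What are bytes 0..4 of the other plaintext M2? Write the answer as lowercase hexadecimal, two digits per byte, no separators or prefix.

Since c1 ⊕ c2 = M1 ⊕ M2, XORing with the guessed M1 bytes yields the corresponding M2 bytes: M2 = (c1 ⊕ c2) ⊕ M1.
50 XOR 73 = 23
3f XOR 69 = 56
be XOR 67 = d9
3e XOR 6e = 50
dc XOR 61 = bd

2356d950bd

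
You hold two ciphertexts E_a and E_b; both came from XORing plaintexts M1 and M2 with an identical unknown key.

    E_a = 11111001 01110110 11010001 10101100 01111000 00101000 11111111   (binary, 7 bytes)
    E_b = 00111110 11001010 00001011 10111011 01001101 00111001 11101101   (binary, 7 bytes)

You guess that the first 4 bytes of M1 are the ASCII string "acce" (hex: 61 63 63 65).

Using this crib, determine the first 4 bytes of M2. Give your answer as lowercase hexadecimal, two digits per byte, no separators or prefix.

First, E_a ⊕ E_b = (M1 ⊕ K) ⊕ (M2 ⊕ K) = M1 ⊕ M2, so the key drops out. Then M2 = (M1 ⊕ M2) ⊕ M1 over the first 4 bytes.
byte 0: (f9 xor 3e) xor 61 = c7 xor 61 = a6
byte 1: (76 xor ca) xor 63 = bc xor 63 = df
byte 2: (d1 xor 0b) xor 63 = da xor 63 = b9
byte 3: (ac xor bb) xor 65 = 17 xor 65 = 72

a6dfb972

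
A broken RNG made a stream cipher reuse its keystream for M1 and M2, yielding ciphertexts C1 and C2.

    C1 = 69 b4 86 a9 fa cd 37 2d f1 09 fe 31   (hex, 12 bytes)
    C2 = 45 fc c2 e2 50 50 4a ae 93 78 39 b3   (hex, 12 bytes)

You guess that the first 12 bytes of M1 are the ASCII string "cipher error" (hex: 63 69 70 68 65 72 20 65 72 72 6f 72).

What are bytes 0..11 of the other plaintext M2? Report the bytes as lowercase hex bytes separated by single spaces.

4f 21 34 23 cf ef 5d e6 10 03 a8 f0

First, C1 ⊕ C2 = (M1 ⊕ K) ⊕ (M2 ⊕ K) = M1 ⊕ M2, so the key drops out. Then M2 = (M1 ⊕ M2) ⊕ M1 over the first 12 bytes.
byte 0: (69 XOR 45) XOR 63 = 2c XOR 63 = 4f
byte 1: (b4 XOR fc) XOR 69 = 48 XOR 69 = 21
byte 2: (86 XOR c2) XOR 70 = 44 XOR 70 = 34
byte 3: (a9 XOR e2) XOR 68 = 4b XOR 68 = 23
byte 4: (fa XOR 50) XOR 65 = aa XOR 65 = cf
byte 5: (cd XOR 50) XOR 72 = 9d XOR 72 = ef
byte 6: (37 XOR 4a) XOR 20 = 7d XOR 20 = 5d
byte 7: (2d XOR ae) XOR 65 = 83 XOR 65 = e6
byte 8: (f1 XOR 93) XOR 72 = 62 XOR 72 = 10
byte 9: (09 XOR 78) XOR 72 = 71 XOR 72 = 03
byte 10: (fe XOR 39) XOR 6f = c7 XOR 6f = a8
byte 11: (31 XOR b3) XOR 72 = 82 XOR 72 = f0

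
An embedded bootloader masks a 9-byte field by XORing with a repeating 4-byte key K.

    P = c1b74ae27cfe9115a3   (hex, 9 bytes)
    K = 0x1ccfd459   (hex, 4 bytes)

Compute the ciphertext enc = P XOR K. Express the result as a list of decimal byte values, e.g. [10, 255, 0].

[221, 120, 158, 187, 96, 49, 69, 76, 191]

The 4-byte key repeats, so the effective keystream is 1c cf d4 59 1c cf d4 59 1c.
byte 0: c1 ⊕ 1c = dd
byte 1: b7 ⊕ cf = 78
byte 2: 4a ⊕ d4 = 9e
byte 3: e2 ⊕ 59 = bb
byte 4: 7c ⊕ 1c = 60
byte 5: fe ⊕ cf = 31
byte 6: 91 ⊕ d4 = 45
byte 7: 15 ⊕ 59 = 4c
byte 8: a3 ⊕ 1c = bf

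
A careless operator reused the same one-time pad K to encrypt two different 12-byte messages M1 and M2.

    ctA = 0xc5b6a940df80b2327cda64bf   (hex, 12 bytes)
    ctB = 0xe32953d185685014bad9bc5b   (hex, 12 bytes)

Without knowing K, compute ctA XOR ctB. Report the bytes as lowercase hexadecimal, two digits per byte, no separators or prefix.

ctA ⊕ ctB = (M1 ⊕ K) ⊕ (M2 ⊕ K) = M1 ⊕ M2 — the shared key cancels under XOR.
byte 0: c5 ^ e3 = 26
byte 1: b6 ^ 29 = 9f
byte 2: a9 ^ 53 = fa
byte 3: 40 ^ d1 = 91
byte 4: df ^ 85 = 5a
byte 5: 80 ^ 68 = e8
byte 6: b2 ^ 50 = e2
byte 7: 32 ^ 14 = 26
byte 8: 7c ^ ba = c6
byte 9: da ^ d9 = 03
byte 10: 64 ^ bc = d8
byte 11: bf ^ 5b = e4

269ffa915ae8e226c603d8e4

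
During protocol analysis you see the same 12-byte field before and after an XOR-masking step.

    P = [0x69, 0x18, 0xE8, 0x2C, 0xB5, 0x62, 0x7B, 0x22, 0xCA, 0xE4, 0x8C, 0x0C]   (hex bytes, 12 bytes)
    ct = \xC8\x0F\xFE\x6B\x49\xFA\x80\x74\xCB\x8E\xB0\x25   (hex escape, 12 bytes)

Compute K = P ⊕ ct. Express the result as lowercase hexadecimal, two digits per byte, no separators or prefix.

a1171647fc98fb56016a3c29

Since ct = P ⊕ K, XORing both sides with P gives K = P ⊕ ct.
byte 0: 69 ^ c8 = a1
byte 1: 18 ^ 0f = 17
byte 2: e8 ^ fe = 16
byte 3: 2c ^ 6b = 47
byte 4: b5 ^ 49 = fc
byte 5: 62 ^ fa = 98
byte 6: 7b ^ 80 = fb
byte 7: 22 ^ 74 = 56
byte 8: ca ^ cb = 01
byte 9: e4 ^ 8e = 6a
byte 10: 8c ^ b0 = 3c
byte 11: 0c ^ 25 = 29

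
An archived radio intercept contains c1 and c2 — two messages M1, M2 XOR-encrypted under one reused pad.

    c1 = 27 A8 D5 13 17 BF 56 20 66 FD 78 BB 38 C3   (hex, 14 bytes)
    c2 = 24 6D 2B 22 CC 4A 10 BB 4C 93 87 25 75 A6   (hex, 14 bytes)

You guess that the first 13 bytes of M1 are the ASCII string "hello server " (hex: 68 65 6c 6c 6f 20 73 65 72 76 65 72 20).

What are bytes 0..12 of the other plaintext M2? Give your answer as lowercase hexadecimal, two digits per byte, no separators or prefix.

6ba0925db4d535fe58189aec6d

First, c1 ⊕ c2 = (M1 ⊕ K) ⊕ (M2 ⊕ K) = M1 ⊕ M2, so the key drops out. Then M2 = (M1 ⊕ M2) ⊕ M1 over the first 13 bytes.
byte 0: (27 XOR 24) XOR 68 = 03 XOR 68 = 6b
byte 1: (a8 XOR 6d) XOR 65 = c5 XOR 65 = a0
byte 2: (d5 XOR 2b) XOR 6c = fe XOR 6c = 92
byte 3: (13 XOR 22) XOR 6c = 31 XOR 6c = 5d
byte 4: (17 XOR cc) XOR 6f = db XOR 6f = b4
byte 5: (bf XOR 4a) XOR 20 = f5 XOR 20 = d5
byte 6: (56 XOR 10) XOR 73 = 46 XOR 73 = 35
byte 7: (20 XOR bb) XOR 65 = 9b XOR 65 = fe
byte 8: (66 XOR 4c) XOR 72 = 2a XOR 72 = 58
byte 9: (fd XOR 93) XOR 76 = 6e XOR 76 = 18
byte 10: (78 XOR 87) XOR 65 = ff XOR 65 = 9a
byte 11: (bb XOR 25) XOR 72 = 9e XOR 72 = ec
byte 12: (38 XOR 75) XOR 20 = 4d XOR 20 = 6d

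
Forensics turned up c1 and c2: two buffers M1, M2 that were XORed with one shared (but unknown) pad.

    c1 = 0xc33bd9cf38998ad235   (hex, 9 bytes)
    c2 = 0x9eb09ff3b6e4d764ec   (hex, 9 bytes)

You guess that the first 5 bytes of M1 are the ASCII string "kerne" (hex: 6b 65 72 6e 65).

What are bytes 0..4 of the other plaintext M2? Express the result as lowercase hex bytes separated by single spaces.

36 ee 34 52 eb

First, c1 ⊕ c2 = (M1 ⊕ K) ⊕ (M2 ⊕ K) = M1 ⊕ M2, so the key drops out. Then M2 = (M1 ⊕ M2) ⊕ M1 over the first 5 bytes.
byte 0: (c3 ^ 9e) ^ 6b = 5d ^ 6b = 36
byte 1: (3b ^ b0) ^ 65 = 8b ^ 65 = ee
byte 2: (d9 ^ 9f) ^ 72 = 46 ^ 72 = 34
byte 3: (cf ^ f3) ^ 6e = 3c ^ 6e = 52
byte 4: (38 ^ b6) ^ 65 = 8e ^ 65 = eb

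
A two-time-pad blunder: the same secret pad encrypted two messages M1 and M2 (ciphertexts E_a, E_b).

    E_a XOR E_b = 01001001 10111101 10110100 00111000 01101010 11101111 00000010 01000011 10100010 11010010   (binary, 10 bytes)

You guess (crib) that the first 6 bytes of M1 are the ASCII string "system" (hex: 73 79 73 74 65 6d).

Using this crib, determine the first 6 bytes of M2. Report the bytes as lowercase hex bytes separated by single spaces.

Since E_a ⊕ E_b = M1 ⊕ M2, XORing with the guessed M1 bytes yields the corresponding M2 bytes: M2 = (E_a ⊕ E_b) ⊕ M1.
49 ⊕ 73 = 3a
bd ⊕ 79 = c4
b4 ⊕ 73 = c7
38 ⊕ 74 = 4c
6a ⊕ 65 = 0f
ef ⊕ 6d = 82

3a c4 c7 4c 0f 82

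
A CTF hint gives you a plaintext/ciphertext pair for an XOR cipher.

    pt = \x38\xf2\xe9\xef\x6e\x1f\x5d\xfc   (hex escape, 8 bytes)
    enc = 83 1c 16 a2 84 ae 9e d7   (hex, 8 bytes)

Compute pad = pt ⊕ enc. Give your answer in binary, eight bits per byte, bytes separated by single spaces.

Since enc = pt ⊕ pad, XORing both sides with pt gives pad = pt ⊕ enc.
byte 0: 38 XOR 83 = bb
byte 1: f2 XOR 1c = ee
byte 2: e9 XOR 16 = ff
byte 3: ef XOR a2 = 4d
byte 4: 6e XOR 84 = ea
byte 5: 1f XOR ae = b1
byte 6: 5d XOR 9e = c3
byte 7: fc XOR d7 = 2b

10111011 11101110 11111111 01001101 11101010 10110001 11000011 00101011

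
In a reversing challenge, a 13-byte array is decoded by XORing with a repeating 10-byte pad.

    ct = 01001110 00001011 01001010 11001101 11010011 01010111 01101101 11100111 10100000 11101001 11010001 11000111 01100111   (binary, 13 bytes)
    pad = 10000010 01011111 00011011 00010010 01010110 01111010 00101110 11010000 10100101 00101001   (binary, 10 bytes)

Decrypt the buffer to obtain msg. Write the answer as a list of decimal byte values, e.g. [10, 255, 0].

The 10-byte key repeats, so the effective keystream is 82 5f 1b 12 56 7a 2e d0 a5 29 82 5f 1b.
byte 0: 4e xor 82 = cc
byte 1: 0b xor 5f = 54
byte 2: 4a xor 1b = 51
byte 3: cd xor 12 = df
byte 4: d3 xor 56 = 85
byte 5: 57 xor 7a = 2d
byte 6: 6d xor 2e = 43
byte 7: e7 xor d0 = 37
byte 8: a0 xor a5 = 05
byte 9: e9 xor 29 = c0
byte 10: d1 xor 82 = 53
byte 11: c7 xor 5f = 98
byte 12: 67 xor 1b = 7c

[204, 84, 81, 223, 133, 45, 67, 55, 5, 192, 83, 152, 124]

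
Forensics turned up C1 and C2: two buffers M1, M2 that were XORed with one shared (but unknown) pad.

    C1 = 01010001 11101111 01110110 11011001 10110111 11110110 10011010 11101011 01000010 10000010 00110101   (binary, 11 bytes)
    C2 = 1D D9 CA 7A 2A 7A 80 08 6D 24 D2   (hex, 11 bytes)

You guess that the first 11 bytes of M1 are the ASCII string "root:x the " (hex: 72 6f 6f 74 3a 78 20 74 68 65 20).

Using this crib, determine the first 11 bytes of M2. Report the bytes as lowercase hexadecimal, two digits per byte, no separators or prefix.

3e59d3d7a7f43a9747c3c7

First, C1 ⊕ C2 = (M1 ⊕ K) ⊕ (M2 ⊕ K) = M1 ⊕ M2, so the key drops out. Then M2 = (M1 ⊕ M2) ⊕ M1 over the first 11 bytes.
byte 0: (51 ⊕ 1d) ⊕ 72 = 4c ⊕ 72 = 3e
byte 1: (ef ⊕ d9) ⊕ 6f = 36 ⊕ 6f = 59
byte 2: (76 ⊕ ca) ⊕ 6f = bc ⊕ 6f = d3
byte 3: (d9 ⊕ 7a) ⊕ 74 = a3 ⊕ 74 = d7
byte 4: (b7 ⊕ 2a) ⊕ 3a = 9d ⊕ 3a = a7
byte 5: (f6 ⊕ 7a) ⊕ 78 = 8c ⊕ 78 = f4
byte 6: (9a ⊕ 80) ⊕ 20 = 1a ⊕ 20 = 3a
byte 7: (eb ⊕ 08) ⊕ 74 = e3 ⊕ 74 = 97
byte 8: (42 ⊕ 6d) ⊕ 68 = 2f ⊕ 68 = 47
byte 9: (82 ⊕ 24) ⊕ 65 = a6 ⊕ 65 = c3
byte 10: (35 ⊕ d2) ⊕ 20 = e7 ⊕ 20 = c7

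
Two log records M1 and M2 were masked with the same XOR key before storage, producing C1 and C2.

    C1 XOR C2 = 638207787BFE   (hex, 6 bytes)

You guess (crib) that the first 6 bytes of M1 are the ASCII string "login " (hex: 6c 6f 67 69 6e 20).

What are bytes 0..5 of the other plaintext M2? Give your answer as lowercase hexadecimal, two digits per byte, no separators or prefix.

Since C1 ⊕ C2 = M1 ⊕ M2, XORing with the guessed M1 bytes yields the corresponding M2 bytes: M2 = (C1 ⊕ C2) ⊕ M1.
63 ⊕ 6c = 0f
82 ⊕ 6f = ed
07 ⊕ 67 = 60
78 ⊕ 69 = 11
7b ⊕ 6e = 15
fe ⊕ 20 = de

0fed601115de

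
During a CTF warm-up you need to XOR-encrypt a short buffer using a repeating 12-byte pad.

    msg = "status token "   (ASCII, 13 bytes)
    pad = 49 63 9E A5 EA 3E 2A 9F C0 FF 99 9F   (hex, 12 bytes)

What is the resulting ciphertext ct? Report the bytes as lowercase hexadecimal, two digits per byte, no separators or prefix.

The 12-byte key repeats, so the effective keystream is 49 63 9e a5 ea 3e 2a 9f c0 ff 99 9f 49.
byte 0: 73 XOR 49 = 3a
byte 1: 74 XOR 63 = 17
byte 2: 61 XOR 9e = ff
byte 3: 74 XOR a5 = d1
byte 4: 75 XOR ea = 9f
byte 5: 73 XOR 3e = 4d
byte 6: 20 XOR 2a = 0a
byte 7: 74 XOR 9f = eb
byte 8: 6f XOR c0 = af
byte 9: 6b XOR ff = 94
byte 10: 65 XOR 99 = fc
byte 11: 6e XOR 9f = f1
byte 12: 20 XOR 49 = 69

3a17ffd19f4d0aebaf94fcf169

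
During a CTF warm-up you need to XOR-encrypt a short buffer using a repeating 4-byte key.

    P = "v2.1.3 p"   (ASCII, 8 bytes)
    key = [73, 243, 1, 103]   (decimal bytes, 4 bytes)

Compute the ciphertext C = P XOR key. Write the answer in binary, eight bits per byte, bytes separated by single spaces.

00111111 11000001 00101111 01010110 01100111 11000000 00100001 00010111

The 4-byte key repeats, so the effective keystream is 49 f3 01 67 49 f3 01 67.
byte 0: 76 xor 49 = 3f
byte 1: 32 xor f3 = c1
byte 2: 2e xor 01 = 2f
byte 3: 31 xor 67 = 56
byte 4: 2e xor 49 = 67
byte 5: 33 xor f3 = c0
byte 6: 20 xor 01 = 21
byte 7: 70 xor 67 = 17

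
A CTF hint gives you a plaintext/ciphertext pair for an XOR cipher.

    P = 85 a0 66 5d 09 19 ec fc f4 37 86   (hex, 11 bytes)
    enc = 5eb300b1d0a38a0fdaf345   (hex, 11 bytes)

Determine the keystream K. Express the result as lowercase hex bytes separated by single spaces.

db 13 66 ec d9 ba 66 f3 2e c4 c3

Since enc = P ⊕ K, XORing both sides with P gives K = P ⊕ enc.
byte 0: 85 ^ 5e = db
byte 1: a0 ^ b3 = 13
byte 2: 66 ^ 00 = 66
byte 3: 5d ^ b1 = ec
byte 4: 09 ^ d0 = d9
byte 5: 19 ^ a3 = ba
byte 6: ec ^ 8a = 66
byte 7: fc ^ 0f = f3
byte 8: f4 ^ da = 2e
byte 9: 37 ^ f3 = c4
byte 10: 86 ^ 45 = c3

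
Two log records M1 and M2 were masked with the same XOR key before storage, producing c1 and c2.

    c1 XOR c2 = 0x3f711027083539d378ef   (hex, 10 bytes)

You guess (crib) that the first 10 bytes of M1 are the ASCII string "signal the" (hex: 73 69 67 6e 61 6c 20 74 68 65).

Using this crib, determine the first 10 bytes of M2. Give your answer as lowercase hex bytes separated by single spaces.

4c 18 77 49 69 59 19 a7 10 8a

Since c1 ⊕ c2 = M1 ⊕ M2, XORing with the guessed M1 bytes yields the corresponding M2 bytes: M2 = (c1 ⊕ c2) ⊕ M1.
byte 0: 00111111 XOR 01110011 = 01001100
byte 1: 01110001 XOR 01101001 = 00011000
byte 2: 00010000 XOR 01100111 = 01110111
byte 3: 00100111 XOR 01101110 = 01001001
byte 4: 00001000 XOR 01100001 = 01101001
byte 5: 00110101 XOR 01101100 = 01011001
byte 6: 00111001 XOR 00100000 = 00011001
byte 7: 11010011 XOR 01110100 = 10100111
byte 8: 01111000 XOR 01101000 = 00010000
byte 9: 11101111 XOR 01100101 = 10001010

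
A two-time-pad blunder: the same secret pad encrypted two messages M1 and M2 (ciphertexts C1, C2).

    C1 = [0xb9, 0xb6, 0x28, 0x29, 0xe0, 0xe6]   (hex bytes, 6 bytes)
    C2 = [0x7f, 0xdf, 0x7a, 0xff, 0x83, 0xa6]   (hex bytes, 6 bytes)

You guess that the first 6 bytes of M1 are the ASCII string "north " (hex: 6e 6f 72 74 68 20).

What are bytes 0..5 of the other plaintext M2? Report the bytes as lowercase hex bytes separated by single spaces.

First, C1 ⊕ C2 = (M1 ⊕ K) ⊕ (M2 ⊕ K) = M1 ⊕ M2, so the key drops out. Then M2 = (M1 ⊕ M2) ⊕ M1 over the first 6 bytes.
byte 0: (b9 XOR 7f) XOR 6e = c6 XOR 6e = a8
byte 1: (b6 XOR df) XOR 6f = 69 XOR 6f = 06
byte 2: (28 XOR 7a) XOR 72 = 52 XOR 72 = 20
byte 3: (29 XOR ff) XOR 74 = d6 XOR 74 = a2
byte 4: (e0 XOR 83) XOR 68 = 63 XOR 68 = 0b
byte 5: (e6 XOR a6) XOR 20 = 40 XOR 20 = 60

a8 06 20 a2 0b 60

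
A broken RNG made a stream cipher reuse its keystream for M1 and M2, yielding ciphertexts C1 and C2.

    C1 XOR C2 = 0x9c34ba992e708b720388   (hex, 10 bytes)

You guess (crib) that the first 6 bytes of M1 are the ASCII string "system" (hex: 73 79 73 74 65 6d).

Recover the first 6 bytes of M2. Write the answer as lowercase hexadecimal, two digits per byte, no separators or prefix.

Since C1 ⊕ C2 = M1 ⊕ M2, XORing with the guessed M1 bytes yields the corresponding M2 bytes: M2 = (C1 ⊕ C2) ⊕ M1.
9c ^ 73 = ef
34 ^ 79 = 4d
ba ^ 73 = c9
99 ^ 74 = ed
2e ^ 65 = 4b
70 ^ 6d = 1d

ef4dc9ed4b1d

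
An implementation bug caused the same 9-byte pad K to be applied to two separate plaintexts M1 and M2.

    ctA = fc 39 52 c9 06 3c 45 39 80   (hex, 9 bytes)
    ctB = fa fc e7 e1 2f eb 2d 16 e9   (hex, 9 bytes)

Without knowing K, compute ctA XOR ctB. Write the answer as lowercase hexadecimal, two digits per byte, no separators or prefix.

06c5b52829d7682f69

ctA ⊕ ctB = (M1 ⊕ K) ⊕ (M2 ⊕ K) = M1 ⊕ M2 — the shared key cancels under XOR.
fc XOR fa = 06
39 XOR fc = c5
52 XOR e7 = b5
c9 XOR e1 = 28
06 XOR 2f = 29
3c XOR eb = d7
45 XOR 2d = 68
39 XOR 16 = 2f
80 XOR e9 = 69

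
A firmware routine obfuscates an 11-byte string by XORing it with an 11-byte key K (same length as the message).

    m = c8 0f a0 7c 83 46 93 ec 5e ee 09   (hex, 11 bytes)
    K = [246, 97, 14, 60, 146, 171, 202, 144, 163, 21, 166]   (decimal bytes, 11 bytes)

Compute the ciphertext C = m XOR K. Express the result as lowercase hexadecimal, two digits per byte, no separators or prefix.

3e6eae4011ed597cfdfbaf

byte 0: 200 ^ 246 =  62
byte 1:  15 ^  97 = 110
byte 2: 160 ^  14 = 174
byte 3: 124 ^  60 =  64
byte 4: 131 ^ 146 =  17
byte 5:  70 ^ 171 = 237
byte 6: 147 ^ 202 =  89
byte 7: 236 ^ 144 = 124
byte 8:  94 ^ 163 = 253
byte 9: 238 ^  21 = 251
byte 10:   9 ^ 166 = 175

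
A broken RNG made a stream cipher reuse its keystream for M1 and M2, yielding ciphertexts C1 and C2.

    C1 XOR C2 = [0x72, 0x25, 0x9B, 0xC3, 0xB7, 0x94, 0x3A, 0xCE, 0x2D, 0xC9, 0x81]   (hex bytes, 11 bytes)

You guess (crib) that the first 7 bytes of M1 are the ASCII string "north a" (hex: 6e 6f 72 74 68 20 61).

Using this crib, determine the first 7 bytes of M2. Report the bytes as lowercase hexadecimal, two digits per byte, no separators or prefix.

Since C1 ⊕ C2 = M1 ⊕ M2, XORing with the guessed M1 bytes yields the corresponding M2 bytes: M2 = (C1 ⊕ C2) ⊕ M1.
114 ⊕ 110 =  28
 37 ⊕ 111 =  74
155 ⊕ 114 = 233
195 ⊕ 116 = 183
183 ⊕ 104 = 223
148 ⊕  32 = 180
 58 ⊕  97 =  91

1c4ae9b7dfb45b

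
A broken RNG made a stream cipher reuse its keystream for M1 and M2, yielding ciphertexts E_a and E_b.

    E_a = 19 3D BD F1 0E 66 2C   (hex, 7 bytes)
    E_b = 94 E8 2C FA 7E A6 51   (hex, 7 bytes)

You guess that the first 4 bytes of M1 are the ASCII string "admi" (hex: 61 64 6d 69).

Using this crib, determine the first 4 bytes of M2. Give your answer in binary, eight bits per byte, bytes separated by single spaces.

First, E_a ⊕ E_b = (M1 ⊕ K) ⊕ (M2 ⊕ K) = M1 ⊕ M2, so the key drops out. Then M2 = (M1 ⊕ M2) ⊕ M1 over the first 4 bytes.
byte 0: (19 ^ 94) ^ 61 = 8d ^ 61 = ec
byte 1: (3d ^ e8) ^ 64 = d5 ^ 64 = b1
byte 2: (bd ^ 2c) ^ 6d = 91 ^ 6d = fc
byte 3: (f1 ^ fa) ^ 69 = 0b ^ 69 = 62

11101100 10110001 11111100 01100010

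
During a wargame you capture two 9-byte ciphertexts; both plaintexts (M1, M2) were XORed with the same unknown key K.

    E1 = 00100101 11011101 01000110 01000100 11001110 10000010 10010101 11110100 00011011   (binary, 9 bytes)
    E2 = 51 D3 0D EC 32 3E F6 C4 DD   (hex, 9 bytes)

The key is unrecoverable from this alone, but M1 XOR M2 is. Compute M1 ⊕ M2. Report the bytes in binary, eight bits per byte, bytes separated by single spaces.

01110100 00001110 01001011 10101000 11111100 10111100 01100011 00110000 11000110

E1 ⊕ E2 = (M1 ⊕ K) ⊕ (M2 ⊕ K) = M1 ⊕ M2 — the shared key cancels under XOR.
byte 0: 00100101 ^ 01010001 = 01110100
byte 1: 11011101 ^ 11010011 = 00001110
byte 2: 01000110 ^ 00001101 = 01001011
byte 3: 01000100 ^ 11101100 = 10101000
byte 4: 11001110 ^ 00110010 = 11111100
byte 5: 10000010 ^ 00111110 = 10111100
byte 6: 10010101 ^ 11110110 = 01100011
byte 7: 11110100 ^ 11000100 = 00110000
byte 8: 00011011 ^ 11011101 = 11000110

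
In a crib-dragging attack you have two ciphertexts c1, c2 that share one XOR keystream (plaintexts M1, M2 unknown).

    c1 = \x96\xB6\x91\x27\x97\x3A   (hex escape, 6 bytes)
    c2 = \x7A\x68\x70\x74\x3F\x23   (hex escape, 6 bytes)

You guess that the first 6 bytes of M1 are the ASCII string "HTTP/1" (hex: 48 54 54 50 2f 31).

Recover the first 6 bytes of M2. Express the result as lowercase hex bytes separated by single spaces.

a4 8a b5 03 87 28

First, c1 ⊕ c2 = (M1 ⊕ K) ⊕ (M2 ⊕ K) = M1 ⊕ M2, so the key drops out. Then M2 = (M1 ⊕ M2) ⊕ M1 over the first 6 bytes.
byte 0: (96 ⊕ 7a) ⊕ 48 = ec ⊕ 48 = a4
byte 1: (b6 ⊕ 68) ⊕ 54 = de ⊕ 54 = 8a
byte 2: (91 ⊕ 70) ⊕ 54 = e1 ⊕ 54 = b5
byte 3: (27 ⊕ 74) ⊕ 50 = 53 ⊕ 50 = 03
byte 4: (97 ⊕ 3f) ⊕ 2f = a8 ⊕ 2f = 87
byte 5: (3a ⊕ 23) ⊕ 31 = 19 ⊕ 31 = 28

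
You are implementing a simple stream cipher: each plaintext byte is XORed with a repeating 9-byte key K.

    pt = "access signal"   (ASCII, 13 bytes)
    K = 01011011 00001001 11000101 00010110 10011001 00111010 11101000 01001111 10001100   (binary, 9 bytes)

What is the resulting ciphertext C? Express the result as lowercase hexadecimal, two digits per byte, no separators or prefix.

3a6aa673ea49c83ce53c67a47a

The 9-byte key repeats, so the effective keystream is 5b 09 c5 16 99 3a e8 4f 8c 5b 09 c5 16.
byte 0: 01100001 XOR 01011011 = 00111010
byte 1: 01100011 XOR 00001001 = 01101010
byte 2: 01100011 XOR 11000101 = 10100110
byte 3: 01100101 XOR 00010110 = 01110011
byte 4: 01110011 XOR 10011001 = 11101010
byte 5: 01110011 XOR 00111010 = 01001001
byte 6: 00100000 XOR 11101000 = 11001000
byte 7: 01110011 XOR 01001111 = 00111100
byte 8: 01101001 XOR 10001100 = 11100101
byte 9: 01100111 XOR 01011011 = 00111100
byte 10: 01101110 XOR 00001001 = 01100111
byte 11: 01100001 XOR 11000101 = 10100100
byte 12: 01101100 XOR 00010110 = 01111010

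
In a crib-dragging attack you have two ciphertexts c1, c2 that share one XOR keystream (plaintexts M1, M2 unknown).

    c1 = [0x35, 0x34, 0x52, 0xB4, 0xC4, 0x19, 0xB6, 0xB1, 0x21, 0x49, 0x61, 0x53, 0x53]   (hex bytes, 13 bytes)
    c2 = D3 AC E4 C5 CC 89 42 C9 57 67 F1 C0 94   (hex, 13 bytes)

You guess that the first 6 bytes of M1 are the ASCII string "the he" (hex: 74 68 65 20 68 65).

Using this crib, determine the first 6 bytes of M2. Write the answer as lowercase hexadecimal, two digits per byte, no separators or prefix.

First, c1 ⊕ c2 = (M1 ⊕ K) ⊕ (M2 ⊕ K) = M1 ⊕ M2, so the key drops out. Then M2 = (M1 ⊕ M2) ⊕ M1 over the first 6 bytes.
byte 0: (35 xor d3) xor 74 = e6 xor 74 = 92
byte 1: (34 xor ac) xor 68 = 98 xor 68 = f0
byte 2: (52 xor e4) xor 65 = b6 xor 65 = d3
byte 3: (b4 xor c5) xor 20 = 71 xor 20 = 51
byte 4: (c4 xor cc) xor 68 = 08 xor 68 = 60
byte 5: (19 xor 89) xor 65 = 90 xor 65 = f5

92f0d35160f5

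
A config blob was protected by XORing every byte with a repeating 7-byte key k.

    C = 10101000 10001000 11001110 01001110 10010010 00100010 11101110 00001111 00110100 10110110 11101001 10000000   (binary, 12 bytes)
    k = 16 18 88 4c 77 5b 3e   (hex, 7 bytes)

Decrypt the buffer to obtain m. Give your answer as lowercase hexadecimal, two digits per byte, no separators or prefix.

The 7-byte key repeats, so the effective keystream is 16 18 88 4c 77 5b 3e 16 18 88 4c 77.
byte 0: a8 xor 16 = be
byte 1: 88 xor 18 = 90
byte 2: ce xor 88 = 46
byte 3: 4e xor 4c = 02
byte 4: 92 xor 77 = e5
byte 5: 22 xor 5b = 79
byte 6: ee xor 3e = d0
byte 7: 0f xor 16 = 19
byte 8: 34 xor 18 = 2c
byte 9: b6 xor 88 = 3e
byte 10: e9 xor 4c = a5
byte 11: 80 xor 77 = f7

be904602e579d0192c3ea5f7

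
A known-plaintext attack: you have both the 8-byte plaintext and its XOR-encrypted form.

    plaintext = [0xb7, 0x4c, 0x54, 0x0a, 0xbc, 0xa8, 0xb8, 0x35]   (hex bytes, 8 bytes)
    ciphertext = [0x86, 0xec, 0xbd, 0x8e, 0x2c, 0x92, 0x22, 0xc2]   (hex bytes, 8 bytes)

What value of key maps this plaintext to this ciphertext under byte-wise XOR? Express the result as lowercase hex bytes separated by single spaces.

Since ciphertext = plaintext ⊕ key, XORing both sides with plaintext gives key = plaintext ⊕ ciphertext.
b7 XOR 86 = 31
4c XOR ec = a0
54 XOR bd = e9
0a XOR 8e = 84
bc XOR 2c = 90
a8 XOR 92 = 3a
b8 XOR 22 = 9a
35 XOR c2 = f7

31 a0 e9 84 90 3a 9a f7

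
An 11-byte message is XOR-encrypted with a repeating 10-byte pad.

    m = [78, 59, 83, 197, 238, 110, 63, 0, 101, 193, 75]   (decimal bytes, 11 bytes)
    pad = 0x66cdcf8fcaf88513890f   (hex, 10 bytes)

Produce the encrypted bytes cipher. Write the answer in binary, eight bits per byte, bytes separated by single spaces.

00101000 11110110 10011100 01001010 00100100 10010110 10111010 00010011 11101100 11001110 00101101

The 10-byte key repeats, so the effective keystream is 66 cd cf 8f ca f8 85 13 89 0f 66.
byte 0: 4e ^ 66 = 28
byte 1: 3b ^ cd = f6
byte 2: 53 ^ cf = 9c
byte 3: c5 ^ 8f = 4a
byte 4: ee ^ ca = 24
byte 5: 6e ^ f8 = 96
byte 6: 3f ^ 85 = ba
byte 7: 00 ^ 13 = 13
byte 8: 65 ^ 89 = ec
byte 9: c1 ^ 0f = ce
byte 10: 4b ^ 66 = 2d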